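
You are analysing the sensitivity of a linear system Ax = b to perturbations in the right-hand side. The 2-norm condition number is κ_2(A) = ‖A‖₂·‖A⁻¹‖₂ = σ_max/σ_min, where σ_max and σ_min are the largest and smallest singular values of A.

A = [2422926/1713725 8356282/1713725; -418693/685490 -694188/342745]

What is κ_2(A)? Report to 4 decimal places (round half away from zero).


263.6500

M = AᵀA = [164880930841/69511322500 141300583578/17377830625; 141300583578/17377830625 484466706196/17377830625]. tr(M)=3364396409/111218116, det(M)=366025/27804529
λ_max, λ_min = (3364396409/111218116 ± √11318511859117552881/12369469326589456)/2 = 121/4, 12100/27804529
κ = σ_max/σ_min = (11/2)/(110/5273) = 263.6500


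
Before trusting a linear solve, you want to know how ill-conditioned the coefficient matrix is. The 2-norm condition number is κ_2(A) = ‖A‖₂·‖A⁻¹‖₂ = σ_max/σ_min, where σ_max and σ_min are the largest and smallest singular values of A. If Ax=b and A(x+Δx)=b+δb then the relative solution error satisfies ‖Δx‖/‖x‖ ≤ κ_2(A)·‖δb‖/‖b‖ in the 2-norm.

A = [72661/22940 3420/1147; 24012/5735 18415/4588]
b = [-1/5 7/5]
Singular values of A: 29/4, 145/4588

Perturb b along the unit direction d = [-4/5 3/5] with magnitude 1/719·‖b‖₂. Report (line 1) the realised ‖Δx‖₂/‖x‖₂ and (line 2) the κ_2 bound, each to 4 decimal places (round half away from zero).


largest singular value 29/4, smallest 145/4588
κ = σ_max/σ_min = (29/4)/(145/4588) = 229.4000
bound on ‖Δx‖/‖x‖: κ·ε = 229.4000·1/719 = 0.3191
solve Ax = b  →  x = [-21.7218 23.0078]
2-norm of b is 1.4142; of x, 31.6417
re-solving with b+δb shifts x by Δx of norm 0.0622
realised ‖Δx‖/‖x‖ = 0.0020
realised/bound (from unrounded values) ≈ 0.0062

0.0020
0.3191


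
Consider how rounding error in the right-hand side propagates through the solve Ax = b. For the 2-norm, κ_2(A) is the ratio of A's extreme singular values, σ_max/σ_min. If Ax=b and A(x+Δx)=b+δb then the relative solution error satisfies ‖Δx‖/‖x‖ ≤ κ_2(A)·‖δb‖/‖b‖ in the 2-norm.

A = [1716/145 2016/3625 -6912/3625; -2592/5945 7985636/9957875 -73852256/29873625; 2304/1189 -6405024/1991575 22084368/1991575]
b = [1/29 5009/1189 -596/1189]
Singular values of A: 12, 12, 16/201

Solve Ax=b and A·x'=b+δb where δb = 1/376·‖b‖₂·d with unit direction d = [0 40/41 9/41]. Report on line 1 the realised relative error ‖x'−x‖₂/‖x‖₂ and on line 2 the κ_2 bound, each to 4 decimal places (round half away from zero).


0.0028
0.4009

largest singular value 12, smallest 16/201
κ_2(A) = 12 / (16/201) = 150.7500
bound on ‖Δx‖/‖x‖: κ·ε = 150.7500·1/376 = 0.4009
solve Ax = b  →  x = [-0.0167 48.2727 13.9580]
‖b‖ = 4.2426, ‖x‖ = 50.2501
δb = ε·‖b‖·d = [0.0000 0.0110 0.0025]; solving A·Δx = δb gives ‖Δx‖ = 0.1418
dividing the unrounded norms, ‖Δx‖/‖x‖ = 0.0028
tightness: 0.0028 against a bound of 0.4009 (unrounded ratio ≈ 0.0070)


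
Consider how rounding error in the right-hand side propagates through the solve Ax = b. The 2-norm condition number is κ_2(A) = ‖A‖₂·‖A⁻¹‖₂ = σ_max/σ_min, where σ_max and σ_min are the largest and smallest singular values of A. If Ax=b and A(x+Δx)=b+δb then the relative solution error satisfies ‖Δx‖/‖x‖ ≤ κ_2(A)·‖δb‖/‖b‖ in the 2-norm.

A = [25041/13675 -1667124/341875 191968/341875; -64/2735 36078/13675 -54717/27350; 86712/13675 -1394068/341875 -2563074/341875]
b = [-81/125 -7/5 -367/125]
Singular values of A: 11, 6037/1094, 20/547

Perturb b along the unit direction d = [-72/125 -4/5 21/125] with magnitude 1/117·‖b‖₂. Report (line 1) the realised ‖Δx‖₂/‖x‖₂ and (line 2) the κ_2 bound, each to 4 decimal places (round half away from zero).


largest singular value 11, smallest 20/547
κ_2(A) = 11 / (20/547) = 300.8500
worst-case relative error ≤ 300.8500 × 1/117 = 2.5714
solve Ax = b  →  x = [21.7164 9.8319 13.4113]
‖b‖ = 3.3166, ‖x‖ = 27.3520
re-solving with b+δb shifts x by Δx of norm 0.7753
dividing the unrounded norms, ‖Δx‖/‖x‖ = 0.0283
so the bound overstates the realised error by a factor of ≈ 90.7162 (computed from the unrounded values)

0.0283
2.5714


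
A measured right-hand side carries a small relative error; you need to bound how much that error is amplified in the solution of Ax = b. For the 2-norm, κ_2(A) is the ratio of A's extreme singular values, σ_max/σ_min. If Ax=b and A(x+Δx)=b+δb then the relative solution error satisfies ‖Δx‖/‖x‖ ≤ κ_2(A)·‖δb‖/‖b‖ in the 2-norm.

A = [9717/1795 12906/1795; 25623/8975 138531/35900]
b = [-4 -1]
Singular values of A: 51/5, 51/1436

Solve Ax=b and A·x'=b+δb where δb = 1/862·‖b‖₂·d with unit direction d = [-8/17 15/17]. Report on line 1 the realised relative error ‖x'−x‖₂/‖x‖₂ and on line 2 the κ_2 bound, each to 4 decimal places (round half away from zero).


from the listed singular values, σ₁ = 51/5, σ_n = 51/1436
κ_2(A) = (51/5) / (51/1436) = 287.2000
worst-case relative error ≤ 287.2000 × 1/862 = 0.3332
solve Ax = b  →  x = [-22.7608 16.5804]
‖b‖ = 4.1231, ‖x‖ = 28.1596
Δx = A⁻¹·δb where δb = 1/862·4.1231·d; ‖Δx‖ = 0.1347
dividing the unrounded norms, ‖Δx‖/‖x‖ = 0.0048
tightness: 0.0048 against a bound of 0.3332 (unrounded ratio ≈ 0.0144)

0.0048
0.3332


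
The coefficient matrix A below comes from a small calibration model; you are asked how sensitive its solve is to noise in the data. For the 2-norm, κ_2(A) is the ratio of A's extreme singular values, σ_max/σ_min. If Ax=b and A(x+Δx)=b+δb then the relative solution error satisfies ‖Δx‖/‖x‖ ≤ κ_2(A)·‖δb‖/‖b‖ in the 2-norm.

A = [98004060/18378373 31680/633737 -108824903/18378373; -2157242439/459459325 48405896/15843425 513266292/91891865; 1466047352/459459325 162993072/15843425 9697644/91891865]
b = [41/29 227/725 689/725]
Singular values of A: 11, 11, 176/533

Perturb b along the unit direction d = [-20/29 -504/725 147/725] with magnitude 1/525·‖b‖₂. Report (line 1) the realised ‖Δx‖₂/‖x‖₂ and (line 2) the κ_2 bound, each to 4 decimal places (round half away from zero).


σ_max = 11, σ_min = 176/533
condition number: 11 ÷ (176/533) = 33.3125
bound on ‖Δx‖/‖x‖: κ·ε = 33.3125·1/525 = 0.0635
solve Ax = b  →  x = [-2.0624 0.7535 -2.0897]
‖b‖ = 1.7321, ‖x‖ = 3.0311
δb = ε·‖b‖·d = [-0.0023 -0.0023 0.0007]; solving A·Δx = δb gives ‖Δx‖ = 0.0100
relative error = 0.0033
realised/bound (from unrounded values) ≈ 0.0519

0.0033
0.0635


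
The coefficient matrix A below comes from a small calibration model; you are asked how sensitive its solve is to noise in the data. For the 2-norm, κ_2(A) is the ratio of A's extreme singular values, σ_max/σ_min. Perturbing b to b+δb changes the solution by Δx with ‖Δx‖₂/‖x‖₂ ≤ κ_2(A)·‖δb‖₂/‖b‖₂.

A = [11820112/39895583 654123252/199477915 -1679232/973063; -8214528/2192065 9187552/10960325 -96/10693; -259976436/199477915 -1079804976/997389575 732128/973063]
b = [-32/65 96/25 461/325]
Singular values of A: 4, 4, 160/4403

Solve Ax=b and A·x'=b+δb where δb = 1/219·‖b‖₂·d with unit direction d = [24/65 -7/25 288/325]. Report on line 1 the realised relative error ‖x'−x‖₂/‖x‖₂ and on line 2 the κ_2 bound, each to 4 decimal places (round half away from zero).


0.5026
0.5026

σ_max = 4, σ_min = 160/4403
condition number: 4 ÷ (160/4403) = 110.0750
κ_2(A)·‖δb‖/‖b‖ = 0.5026
solve Ax = b  →  x = [-1.0240 0.0043 0.1176]
‖b‖₂ = 4.1231 and ‖x‖₂ = 1.0308
with δb = [0.0070 -0.0053 0.0167], A·Δx = δb → ‖Δx‖ = 0.5181
realised ‖Δx‖/‖x‖ = 0.5026
realised/bound = 1 exactly: the bound is attained for this b and d


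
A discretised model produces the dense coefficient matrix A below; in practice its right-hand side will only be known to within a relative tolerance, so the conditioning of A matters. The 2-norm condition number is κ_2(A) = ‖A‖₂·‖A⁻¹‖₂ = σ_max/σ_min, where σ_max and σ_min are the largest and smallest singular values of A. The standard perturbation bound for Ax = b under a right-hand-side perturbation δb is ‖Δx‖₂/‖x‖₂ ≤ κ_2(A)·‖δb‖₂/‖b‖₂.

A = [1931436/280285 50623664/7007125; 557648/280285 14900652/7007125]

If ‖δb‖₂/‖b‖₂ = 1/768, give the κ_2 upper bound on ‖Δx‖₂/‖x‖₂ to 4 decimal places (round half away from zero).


0.5034

M = AᵀA = [161656652560/3142387249 848685487104/15711936245; 848685487104/15711936245 4455655658896/78559681225]. tr(M)=10103533856/93412225, det(M)=7311616/93412225
λ_max, λ_min = (10103533856/93412225 ± √102078664402062606336/8725843779450625)/2 = 2704/25, 2704/3736489
κ_2(A) = √(λ_max/λ_min) = √((2704/25) / (2704/3736489)) = 386.6000
bound on ‖Δx‖/‖x‖: κ·ε = 386.6000·1/768 = 0.5034


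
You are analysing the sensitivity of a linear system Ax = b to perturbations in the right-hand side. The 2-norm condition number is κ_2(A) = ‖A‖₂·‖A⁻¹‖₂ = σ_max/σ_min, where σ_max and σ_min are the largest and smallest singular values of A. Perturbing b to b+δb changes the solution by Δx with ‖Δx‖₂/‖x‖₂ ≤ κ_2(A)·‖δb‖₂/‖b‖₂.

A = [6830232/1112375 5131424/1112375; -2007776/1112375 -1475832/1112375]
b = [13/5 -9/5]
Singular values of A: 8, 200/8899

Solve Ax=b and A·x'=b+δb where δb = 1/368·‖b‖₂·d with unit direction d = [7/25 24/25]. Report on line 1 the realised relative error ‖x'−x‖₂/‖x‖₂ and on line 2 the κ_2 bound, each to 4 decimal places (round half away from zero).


σ_max = 8, σ_min = 200/8899
κ = σ_max/σ_min = 8/(200/8899) = 355.9600
κ_2(A)·‖δb‖/‖b‖ = 0.9673
solve Ax = b  →  x = [26.9970 -35.3710]
2-norm of b is 3.1623; of x, 44.4966
re-solving with b+δb shifts x by Δx of norm 0.3824
dividing the unrounded norms, ‖Δx‖/‖x‖ = 0.0086
tightness: 0.0086 against a bound of 0.9673 (unrounded ratio ≈ 0.0089)

0.0086
0.9673


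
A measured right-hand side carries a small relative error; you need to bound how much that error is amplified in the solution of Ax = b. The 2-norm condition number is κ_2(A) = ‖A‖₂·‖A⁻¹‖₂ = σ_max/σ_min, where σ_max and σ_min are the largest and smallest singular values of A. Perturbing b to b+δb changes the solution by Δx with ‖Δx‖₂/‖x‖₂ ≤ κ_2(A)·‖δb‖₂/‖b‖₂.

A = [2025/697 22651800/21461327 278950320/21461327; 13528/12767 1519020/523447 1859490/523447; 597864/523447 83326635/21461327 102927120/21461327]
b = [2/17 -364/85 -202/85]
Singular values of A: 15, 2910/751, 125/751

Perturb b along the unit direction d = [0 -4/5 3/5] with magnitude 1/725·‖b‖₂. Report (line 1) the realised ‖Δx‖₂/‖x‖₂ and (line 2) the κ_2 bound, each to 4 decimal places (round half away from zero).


0.0034
0.1243

σ_max = 15, σ_min = 125/751
κ = σ_max/σ_min = 15/(125/751) = 90.1200
worst-case relative error ≤ 90.1200 × 1/725 = 0.1243
solve Ax = b  →  x = [-11.7522 -0.4567 2.6730]
2-norm of b is 4.8990; of x, 12.0610
Δx = A⁻¹·δb where δb = 1/725·4.8990·d; ‖Δx‖ = 0.0406
dividing the unrounded norms, ‖Δx‖/‖x‖ = 0.0034
so the bound overstates the realised error by a factor of ≈ 36.9291 (computed from the unrounded values)


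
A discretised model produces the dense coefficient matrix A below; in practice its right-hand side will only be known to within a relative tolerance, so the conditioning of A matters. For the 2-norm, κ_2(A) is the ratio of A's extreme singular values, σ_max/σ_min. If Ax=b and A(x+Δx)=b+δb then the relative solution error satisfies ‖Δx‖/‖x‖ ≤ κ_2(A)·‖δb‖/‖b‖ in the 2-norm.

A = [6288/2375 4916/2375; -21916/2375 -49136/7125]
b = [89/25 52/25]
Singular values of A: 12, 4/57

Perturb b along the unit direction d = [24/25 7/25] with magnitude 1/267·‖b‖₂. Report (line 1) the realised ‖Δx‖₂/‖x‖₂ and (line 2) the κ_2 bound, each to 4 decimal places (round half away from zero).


0.0039
0.6404

largest singular value 12, smallest 4/57
κ_2(A) = 12 / (4/57) = 171.0000
bound on ‖Δx‖/‖x‖: κ·ε = 171.0000·1/267 = 0.6404
solve Ax = b  →  x = [-34.2667 45.5500]
‖b‖₂ = 4.1231 and ‖x‖₂ = 57.0001
δb = ε·‖b‖·d = [0.0148 0.0043]; solving A·Δx = δb gives ‖Δx‖ = 0.2201
dividing the unrounded norms, ‖Δx‖/‖x‖ = 0.0039
realised/bound (from unrounded values) ≈ 0.0060


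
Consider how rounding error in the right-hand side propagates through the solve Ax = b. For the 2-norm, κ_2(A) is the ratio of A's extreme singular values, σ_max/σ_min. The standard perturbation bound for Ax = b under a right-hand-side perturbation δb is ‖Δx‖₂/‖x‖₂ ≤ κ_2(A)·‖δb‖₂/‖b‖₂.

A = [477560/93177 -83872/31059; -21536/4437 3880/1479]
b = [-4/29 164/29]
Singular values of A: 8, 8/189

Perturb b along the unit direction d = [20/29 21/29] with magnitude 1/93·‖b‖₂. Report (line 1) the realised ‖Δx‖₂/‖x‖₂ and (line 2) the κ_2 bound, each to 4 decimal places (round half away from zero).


0.0152
2.0323

from the listed singular values, σ₁ = 8, σ_n = 8/189
κ = σ_max/σ_min = 8/(8/189) = 189.0000
worst-case relative error ≤ 189.0000 × 1/93 = 2.0323
solve Ax = b  →  x = [44.0294 83.6176]
‖b‖₂ = 5.6569 and ‖x‖₂ = 94.5013
with δb = [0.0419 0.0440], A·Δx = δb → ‖Δx‖ = 1.4370
dividing the unrounded norms, ‖Δx‖/‖x‖ = 0.0152
realised/bound (from unrounded values) ≈ 0.0075


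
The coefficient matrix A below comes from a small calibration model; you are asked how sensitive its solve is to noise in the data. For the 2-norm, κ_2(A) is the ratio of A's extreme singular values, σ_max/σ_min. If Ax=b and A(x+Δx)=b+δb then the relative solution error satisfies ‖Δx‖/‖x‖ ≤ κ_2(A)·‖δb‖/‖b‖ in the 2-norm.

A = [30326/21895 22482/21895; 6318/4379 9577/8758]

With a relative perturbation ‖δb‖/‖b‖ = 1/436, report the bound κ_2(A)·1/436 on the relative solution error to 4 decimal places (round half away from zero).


M = AᵀA = [2280136/570025 1710027/570025; 1710027/570025 5130481/2280100]. tr(M)=570041/91204, det(M)=25/22801
eigenvalues of AᵀA: λ = (tr ± √(tr²−4·det))/2 = 25/4, 4/22801
so κ_2 = √((25/4) / (4/22801)) = 188.7500
bound on ‖Δx‖/‖x‖: κ·ε = 188.7500·1/436 = 0.4329

0.4329


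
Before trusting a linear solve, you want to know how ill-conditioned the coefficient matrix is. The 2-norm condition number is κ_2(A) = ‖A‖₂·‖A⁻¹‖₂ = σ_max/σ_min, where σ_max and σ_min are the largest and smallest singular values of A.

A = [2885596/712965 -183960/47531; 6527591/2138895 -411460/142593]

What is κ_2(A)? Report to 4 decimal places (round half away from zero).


AᵀA = [4701976909609/182994872841 -1492670150860/60998290947; -1492670150860/60998290947 473870866000/20332763649]; tr = 10662086449/217592001, det = 3841600/217592001
eigenvalues of AᵀA: λ = (tr ± √(tr²−4·det))/2 = 49, 78400/217592001
κ = σ_max/σ_min = 7/(280/14751) = 368.7750

368.7750


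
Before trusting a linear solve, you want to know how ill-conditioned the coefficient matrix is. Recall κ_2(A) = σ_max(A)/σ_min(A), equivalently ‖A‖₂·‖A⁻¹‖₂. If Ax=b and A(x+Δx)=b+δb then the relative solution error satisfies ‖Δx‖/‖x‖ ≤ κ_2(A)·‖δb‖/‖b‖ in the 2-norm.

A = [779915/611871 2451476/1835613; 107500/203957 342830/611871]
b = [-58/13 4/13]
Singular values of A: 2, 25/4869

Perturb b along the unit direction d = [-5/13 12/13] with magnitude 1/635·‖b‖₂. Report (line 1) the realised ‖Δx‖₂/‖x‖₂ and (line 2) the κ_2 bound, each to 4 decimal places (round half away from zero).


from the listed singular values, σ₁ = 2, σ_n = 25/4869
κ_2(A) = 2 / (25/4869) = 389.5200
worst-case relative error ≤ 389.5200 × 1/635 = 0.6134
solve Ax = b  →  x = [-283.4455 267.1862]
2-norm of b is 4.4721; of x, 389.5251
re-solving with b+δb shifts x by Δx of norm 1.3716
dividing the unrounded norms, ‖Δx‖/‖x‖ = 0.0035
realised/bound (from unrounded values) ≈ 0.0057

0.0035
0.6134


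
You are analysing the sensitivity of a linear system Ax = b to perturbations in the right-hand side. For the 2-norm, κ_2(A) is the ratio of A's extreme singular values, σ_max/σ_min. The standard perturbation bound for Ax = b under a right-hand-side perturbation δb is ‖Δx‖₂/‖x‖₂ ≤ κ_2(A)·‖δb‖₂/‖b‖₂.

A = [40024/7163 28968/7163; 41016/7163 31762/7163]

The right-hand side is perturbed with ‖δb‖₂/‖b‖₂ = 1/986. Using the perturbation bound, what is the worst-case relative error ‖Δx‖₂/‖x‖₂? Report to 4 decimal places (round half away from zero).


0.0626

M = AᵀA = [3905152/61009 2927664/61009; 2927664/61009 2197348/61009]. tr(M)=6102500/61009, det(M)=160000/61009
λ_max, λ_min = (6102500/61009 ± √37201460490000/3722098081)/2 = 100, 1600/61009
κ_2(A) = √(λ_max/λ_min) = √(100 / (1600/61009)) = 61.7500
perturbation bound = 61.7500·1/986 = 0.0626


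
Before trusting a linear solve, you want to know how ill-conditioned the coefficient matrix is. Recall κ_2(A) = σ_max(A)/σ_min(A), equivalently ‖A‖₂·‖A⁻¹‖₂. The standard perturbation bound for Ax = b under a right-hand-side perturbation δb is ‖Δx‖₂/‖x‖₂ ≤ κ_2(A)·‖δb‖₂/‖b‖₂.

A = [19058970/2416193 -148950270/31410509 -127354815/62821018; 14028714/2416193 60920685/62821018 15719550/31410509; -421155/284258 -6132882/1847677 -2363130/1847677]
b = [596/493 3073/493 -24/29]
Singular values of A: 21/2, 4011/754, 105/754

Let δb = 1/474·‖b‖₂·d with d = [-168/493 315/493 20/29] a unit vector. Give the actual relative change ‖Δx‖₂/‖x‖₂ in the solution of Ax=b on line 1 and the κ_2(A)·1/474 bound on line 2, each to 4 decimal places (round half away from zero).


largest singular value 21/2, smallest 105/754
condition number: (21/2) ÷ (105/754) = 75.4000
κ_2(A)·‖δb‖/‖b‖ = 0.1591
solve Ax = b  →  x = [0.6409 -7.7803 20.0963]
2-norm of b is 6.4031; of x, 21.5593
δb = ε·‖b‖·d = [-0.0046 0.0086 0.0093]; solving A·Δx = δb gives ‖Δx‖ = 0.0970
realised ‖Δx‖/‖x‖ = 0.0045
realised/bound (from unrounded values) ≈ 0.0283

0.0045
0.1591


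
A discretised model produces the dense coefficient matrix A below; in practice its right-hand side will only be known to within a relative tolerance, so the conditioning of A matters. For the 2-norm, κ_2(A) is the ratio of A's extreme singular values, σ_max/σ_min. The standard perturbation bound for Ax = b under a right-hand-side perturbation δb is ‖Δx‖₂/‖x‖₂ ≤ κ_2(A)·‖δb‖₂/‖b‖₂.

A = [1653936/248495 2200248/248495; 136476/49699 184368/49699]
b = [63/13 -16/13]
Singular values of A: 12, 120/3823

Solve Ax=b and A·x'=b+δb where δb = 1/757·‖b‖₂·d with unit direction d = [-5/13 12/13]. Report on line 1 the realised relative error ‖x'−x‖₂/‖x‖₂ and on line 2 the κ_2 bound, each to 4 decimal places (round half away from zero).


σ_max = 12, σ_min = 120/3823
condition number: 12 ÷ (120/3823) = 382.3000
perturbation bound = 382.3000·1/757 = 0.5050
solve Ax = b  →  x = [76.6600 -57.0783]
2-norm of b is 5.0000; of x, 95.5756
Δx = A⁻¹·δb where δb = 1/757·5.0000·d; ‖Δx‖ = 0.2104
relative error = 0.0022
so the bound overstates the realised error by a factor of ≈ 229.3814 (computed from the unrounded values)

0.0022
0.5050


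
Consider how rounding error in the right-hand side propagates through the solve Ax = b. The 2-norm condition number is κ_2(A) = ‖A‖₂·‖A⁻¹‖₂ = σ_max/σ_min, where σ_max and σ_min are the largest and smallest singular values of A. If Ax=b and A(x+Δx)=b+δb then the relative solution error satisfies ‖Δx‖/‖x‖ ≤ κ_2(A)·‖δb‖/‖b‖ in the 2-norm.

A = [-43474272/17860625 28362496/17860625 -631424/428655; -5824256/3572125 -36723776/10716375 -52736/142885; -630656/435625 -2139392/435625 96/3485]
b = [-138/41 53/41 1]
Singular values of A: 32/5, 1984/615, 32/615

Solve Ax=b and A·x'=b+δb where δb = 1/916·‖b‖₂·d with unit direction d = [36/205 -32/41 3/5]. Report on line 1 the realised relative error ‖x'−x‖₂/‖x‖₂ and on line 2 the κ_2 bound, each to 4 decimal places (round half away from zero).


0.0041
0.1343

σ_max = 32/5, σ_min = 32/615
κ = σ_max/σ_min = (32/5)/(32/615) = 123.0000
worst-case relative error ≤ 123.0000 × 1/916 = 0.1343
solve Ax = b  →  x = [9.3826 -3.0621 -16.5201]
2-norm of b is 3.7417; of x, 19.2438
with δb = [0.0007 -0.0032 0.0025], A·Δx = δb → ‖Δx‖ = 0.0785
realised ‖Δx‖/‖x‖ = 0.0041
realised/bound (from unrounded values) ≈ 0.0304


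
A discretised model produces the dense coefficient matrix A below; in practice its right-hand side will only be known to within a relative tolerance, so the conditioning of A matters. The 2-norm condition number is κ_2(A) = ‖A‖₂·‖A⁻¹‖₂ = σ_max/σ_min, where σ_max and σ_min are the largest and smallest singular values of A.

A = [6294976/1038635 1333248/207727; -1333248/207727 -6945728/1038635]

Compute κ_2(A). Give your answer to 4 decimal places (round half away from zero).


form AᵀA = [99958951936/1282714225 20990656512/256542845; 20990656512/256542845 110204391424/1282714225] with trace 49979392/305045 and determinant 16777216/38130625
λ_max, λ_min = (49979392/305045 ± √62444396372557824/2326311300625)/2 = 4096/25, 4096/1525225
κ_2(A) = √(λ_max/λ_min) = √((4096/25) / (4096/1525225)) = 247.0000

247.0000


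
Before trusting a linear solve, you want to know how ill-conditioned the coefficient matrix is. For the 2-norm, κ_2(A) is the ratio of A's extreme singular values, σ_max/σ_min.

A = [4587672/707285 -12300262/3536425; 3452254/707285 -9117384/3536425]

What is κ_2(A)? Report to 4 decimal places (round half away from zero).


332.8400

AᵀA = [77564216612/1177063697 -206835512832/5885318485; -206835512832/5885318485 551583850052/29426592425]; tr = 146511133256/1730976025, det = 4477456/69239041
char-poly roots: 2116/25 and 52900/69239041
σ_max=√(2116/25)=(46/5), σ_min=√(52900/69239041)=(230/8321) → κ = 332.8400


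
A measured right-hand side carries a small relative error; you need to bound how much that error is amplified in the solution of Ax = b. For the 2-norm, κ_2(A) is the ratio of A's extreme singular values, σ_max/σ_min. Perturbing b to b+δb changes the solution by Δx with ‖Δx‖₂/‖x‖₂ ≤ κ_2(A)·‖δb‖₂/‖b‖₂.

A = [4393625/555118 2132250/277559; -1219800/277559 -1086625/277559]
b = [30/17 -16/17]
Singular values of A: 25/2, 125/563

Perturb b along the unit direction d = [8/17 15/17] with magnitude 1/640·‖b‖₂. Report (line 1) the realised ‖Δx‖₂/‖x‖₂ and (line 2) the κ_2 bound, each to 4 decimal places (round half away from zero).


0.0880
0.0880

largest singular value 25/2, smallest 125/563
κ = σ_max/σ_min = (25/2)/(125/563) = 56.3000
κ_2(A)·‖δb‖/‖b‖ = 0.0880
solve Ax = b  →  x = [0.1159 0.1103]
‖b‖₂ = 2.0000 and ‖x‖₂ = 0.1600
with δb = [0.0015 0.0028], A·Δx = δb → ‖Δx‖ = 0.0141
relative error = 0.0880
tightness: 0.0880 against a bound of 0.0880; the bound is attained (ratio 1)


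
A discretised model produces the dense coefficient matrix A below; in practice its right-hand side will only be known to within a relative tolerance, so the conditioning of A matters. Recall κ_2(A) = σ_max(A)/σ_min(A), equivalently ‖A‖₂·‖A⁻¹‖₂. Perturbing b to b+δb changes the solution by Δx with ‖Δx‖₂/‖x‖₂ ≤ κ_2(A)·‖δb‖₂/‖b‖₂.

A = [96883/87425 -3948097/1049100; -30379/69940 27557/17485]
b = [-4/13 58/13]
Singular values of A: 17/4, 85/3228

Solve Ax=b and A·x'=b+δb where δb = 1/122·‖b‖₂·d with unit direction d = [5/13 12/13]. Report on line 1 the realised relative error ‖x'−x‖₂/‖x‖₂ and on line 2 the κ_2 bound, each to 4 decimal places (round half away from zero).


σ_max = 17/4, σ_min = 85/3228
κ = σ_max/σ_min = (17/4)/(85/3228) = 161.4000
worst-case relative error ≤ 161.4000 × 1/122 = 1.3230
solve Ax = b  →  x = [145.6979 42.9854]
‖b‖ = 4.4721, ‖x‖ = 151.9066
with δb = [0.0141 0.0338], A·Δx = δb → ‖Δx‖ = 1.3921
relative error = 0.0092
so the bound overstates the realised error by a factor of ≈ 144.3612 (computed from the unrounded values)

0.0092
1.3230


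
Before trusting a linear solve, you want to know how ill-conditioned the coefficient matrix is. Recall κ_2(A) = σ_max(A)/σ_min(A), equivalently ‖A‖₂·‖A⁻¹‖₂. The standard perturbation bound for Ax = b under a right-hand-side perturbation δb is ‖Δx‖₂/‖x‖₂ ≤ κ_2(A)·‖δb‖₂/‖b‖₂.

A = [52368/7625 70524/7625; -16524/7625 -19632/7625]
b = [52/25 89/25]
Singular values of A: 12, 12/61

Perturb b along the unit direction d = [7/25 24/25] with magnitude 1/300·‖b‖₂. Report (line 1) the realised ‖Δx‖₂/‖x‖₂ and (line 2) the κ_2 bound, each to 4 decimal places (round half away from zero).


0.0034
0.2033

largest singular value 12, smallest 12/61
κ = σ_max/σ_min = 12/(12/61) = 61.0000
κ_2(A)·‖δb‖/‖b‖ = 0.2033
solve Ax = b  →  x = [-16.2167 12.2667]
2-norm of b is 4.1231; of x, 20.3335
δb = ε·‖b‖·d = [0.0038 0.0132]; solving A·Δx = δb gives ‖Δx‖ = 0.0699
realised ‖Δx‖/‖x‖ = 0.0034
realised/bound (from unrounded values) ≈ 0.0169


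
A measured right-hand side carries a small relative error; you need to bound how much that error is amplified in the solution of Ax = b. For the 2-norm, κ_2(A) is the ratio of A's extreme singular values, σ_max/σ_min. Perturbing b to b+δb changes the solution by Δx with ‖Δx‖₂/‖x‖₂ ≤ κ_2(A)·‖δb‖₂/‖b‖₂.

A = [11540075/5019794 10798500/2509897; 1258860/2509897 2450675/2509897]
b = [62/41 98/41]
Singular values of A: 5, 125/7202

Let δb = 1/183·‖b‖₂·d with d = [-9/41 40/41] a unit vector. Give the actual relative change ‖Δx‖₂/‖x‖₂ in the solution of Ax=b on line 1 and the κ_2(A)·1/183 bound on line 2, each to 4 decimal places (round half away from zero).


largest singular value 5, smallest 125/7202
κ_2(A) = 5 / (125/7202) = 288.0800
perturbation bound = 288.0800·1/183 = 1.5742
solve Ax = b  →  x = [-101.4871 54.5798]
‖b‖ = 2.8284, ‖x‖ = 115.2327
re-solving with b+δb shifts x by Δx of norm 0.8905
realised ‖Δx‖/‖x‖ = 0.0077
realised/bound (from unrounded values) ≈ 0.0049

0.0077
1.5742


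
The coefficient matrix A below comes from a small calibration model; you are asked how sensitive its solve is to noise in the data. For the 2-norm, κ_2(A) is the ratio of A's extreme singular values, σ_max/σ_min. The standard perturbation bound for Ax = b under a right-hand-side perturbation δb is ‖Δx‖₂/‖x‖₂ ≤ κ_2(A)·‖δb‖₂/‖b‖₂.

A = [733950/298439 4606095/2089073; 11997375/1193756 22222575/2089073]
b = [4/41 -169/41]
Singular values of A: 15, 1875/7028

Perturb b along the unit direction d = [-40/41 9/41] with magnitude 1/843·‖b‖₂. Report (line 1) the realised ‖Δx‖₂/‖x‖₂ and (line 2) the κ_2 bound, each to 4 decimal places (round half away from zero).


0.0049
0.0667

largest singular value 15, smallest 1875/7028
κ_2(A) = 15 / (1875/7028) = 56.2240
worst-case relative error ≤ 56.2240 × 1/843 = 0.0667
solve Ax = b  →  x = [2.5304 -2.7781]
‖b‖ = 4.1231, ‖x‖ = 3.7577
Δx = A⁻¹·δb where δb = 1/843·4.1231·d; ‖Δx‖ = 0.0183
realised ‖Δx‖/‖x‖ = 0.0049
so the bound overstates the realised error by a factor of ≈ 13.6708 (computed from the unrounded values)


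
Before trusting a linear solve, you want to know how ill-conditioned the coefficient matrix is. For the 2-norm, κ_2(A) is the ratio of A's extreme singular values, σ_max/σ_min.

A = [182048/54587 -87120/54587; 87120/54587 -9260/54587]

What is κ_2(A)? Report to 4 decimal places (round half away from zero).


form AᵀA = [241014016/17631601 -98619840/17631601; -98619840/17631601 45418000/17631601] with trace 1694864/104329 and determinant 409600/104329
λ_max, λ_min = (1694864/104329 ± √2701631344896/10884540241)/2 = 16, 25600/104329
κ_2(A) = √(λ_max/λ_min) = √(16 / (25600/104329)) = 8.0750

8.0750


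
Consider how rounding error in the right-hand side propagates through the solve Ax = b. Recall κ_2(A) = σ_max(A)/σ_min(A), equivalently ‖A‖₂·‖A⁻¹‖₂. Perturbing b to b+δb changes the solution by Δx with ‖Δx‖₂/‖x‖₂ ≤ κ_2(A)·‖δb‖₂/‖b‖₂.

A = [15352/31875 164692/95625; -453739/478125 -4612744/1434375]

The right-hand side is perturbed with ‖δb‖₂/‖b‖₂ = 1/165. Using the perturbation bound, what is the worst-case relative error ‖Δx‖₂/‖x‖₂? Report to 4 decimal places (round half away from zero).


form AᵀA = [895875289/791015625 9210591544/2373046875; 9210591544/2373046875 94741123024/7119140625] with trace 164486401/11390625 and determinant 2085136/284765625
solving λ² − 164486401/11390625·λ + 2085136/284765625 = 0 gives λ = 361/25, 5776/11390625
σ_max=√(361/25)=(19/5), σ_min=√(5776/11390625)=(76/3375) → κ = 168.7500
κ_2(A)·‖δb‖/‖b‖ = 1.0227

1.0227


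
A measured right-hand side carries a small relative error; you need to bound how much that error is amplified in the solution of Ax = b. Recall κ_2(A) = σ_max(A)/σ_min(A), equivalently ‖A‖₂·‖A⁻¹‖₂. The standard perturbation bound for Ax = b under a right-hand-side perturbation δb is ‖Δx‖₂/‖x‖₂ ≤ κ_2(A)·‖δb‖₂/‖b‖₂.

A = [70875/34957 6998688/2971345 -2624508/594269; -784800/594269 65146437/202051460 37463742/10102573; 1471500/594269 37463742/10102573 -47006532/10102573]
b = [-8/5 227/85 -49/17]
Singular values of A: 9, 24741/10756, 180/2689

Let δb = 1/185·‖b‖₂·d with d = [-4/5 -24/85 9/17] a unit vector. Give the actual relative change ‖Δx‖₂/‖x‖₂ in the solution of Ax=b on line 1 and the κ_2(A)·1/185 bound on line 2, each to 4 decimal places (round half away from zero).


0.0229
0.7268

from the listed singular values, σ₁ = 9, σ_n = 180/2689
κ_2(A) = 9 / (180/2689) = 134.4500
worst-case relative error ≤ 134.4500 × 1/185 = 0.7268
solve Ax = b  →  x = [-13.9607 2.8944 -4.5032]
‖b‖₂ = 4.2426 and ‖x‖₂ = 14.9518
δb = ε·‖b‖·d = [-0.0183 -0.0065 0.0121]; solving A·Δx = δb gives ‖Δx‖ = 0.3426
realised ‖Δx‖/‖x‖ = 0.0229
realised/bound (from unrounded values) ≈ 0.0315


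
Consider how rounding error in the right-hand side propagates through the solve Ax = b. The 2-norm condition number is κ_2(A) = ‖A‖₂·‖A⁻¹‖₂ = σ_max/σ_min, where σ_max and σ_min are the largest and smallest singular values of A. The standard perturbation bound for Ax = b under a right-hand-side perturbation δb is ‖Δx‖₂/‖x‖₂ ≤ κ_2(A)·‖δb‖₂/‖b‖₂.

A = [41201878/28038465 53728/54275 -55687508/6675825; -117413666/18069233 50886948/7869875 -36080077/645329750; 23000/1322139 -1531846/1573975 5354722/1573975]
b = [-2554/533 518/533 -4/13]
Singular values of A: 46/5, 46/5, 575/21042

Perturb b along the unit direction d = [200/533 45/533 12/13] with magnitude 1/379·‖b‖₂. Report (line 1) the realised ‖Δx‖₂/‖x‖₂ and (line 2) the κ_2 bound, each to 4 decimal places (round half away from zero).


largest singular value 46/5, smallest 575/21042
κ = σ_max/σ_min = (46/5)/(575/21042) = 336.6720
worst-case relative error ≤ 336.6720 × 1/379 = 0.8883
solve Ax = b  →  x = [-50.6330 -50.8572 -14.3804]
‖b‖₂ = 4.8990 and ‖x‖₂ = 73.1912
δb = ε·‖b‖·d = [0.0049 0.0011 0.0119]; solving A·Δx = δb gives ‖Δx‖ = 0.4730
realised ‖Δx‖/‖x‖ = 0.0065
so the bound overstates the realised error by a factor of ≈ 137.4488 (computed from the unrounded values)

0.0065
0.8883


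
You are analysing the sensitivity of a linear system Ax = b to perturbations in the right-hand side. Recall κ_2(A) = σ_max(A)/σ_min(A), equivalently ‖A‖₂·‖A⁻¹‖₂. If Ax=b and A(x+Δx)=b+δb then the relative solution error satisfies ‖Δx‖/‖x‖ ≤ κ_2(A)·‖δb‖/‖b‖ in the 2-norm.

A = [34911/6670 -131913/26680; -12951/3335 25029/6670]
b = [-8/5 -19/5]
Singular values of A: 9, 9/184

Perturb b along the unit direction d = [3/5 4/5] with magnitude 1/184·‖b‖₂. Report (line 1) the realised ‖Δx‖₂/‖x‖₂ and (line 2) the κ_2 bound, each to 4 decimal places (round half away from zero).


0.0056
1.0000

σ_max = 9, σ_min = 9/184
κ_2(A) = 9 / (9/184) = 184.0000
perturbation bound = 184.0000·1/184 = 1.0000
solve Ax = b  →  x = [-56.3180 -59.2950]
‖b‖₂ = 4.1231 and ‖x‖₂ = 81.7779
with δb = [0.0134 0.0179], A·Δx = δb → ‖Δx‖ = 0.4581
realised ‖Δx‖/‖x‖ = 0.0056
realised/bound (from unrounded values) ≈ 0.0056


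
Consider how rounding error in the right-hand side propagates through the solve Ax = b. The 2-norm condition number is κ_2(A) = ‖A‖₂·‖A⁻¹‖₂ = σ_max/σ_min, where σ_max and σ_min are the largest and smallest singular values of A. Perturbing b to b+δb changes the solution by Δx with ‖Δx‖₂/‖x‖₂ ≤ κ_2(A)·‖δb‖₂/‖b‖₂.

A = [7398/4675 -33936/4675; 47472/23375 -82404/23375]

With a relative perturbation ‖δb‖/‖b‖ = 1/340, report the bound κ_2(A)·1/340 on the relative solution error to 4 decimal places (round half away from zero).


AᵀA = [12532356/1890625 -35253792/1890625; -35253792/1890625 123120144/1890625]; tr = 217044/3025, det = 254016/3025
solving λ² − 217044/3025·λ + 254016/3025 = 0 gives λ = 1764/25, 144/121
κ_2(A) = √(λ_max/λ_min) = √((1764/25) / (144/121)) = 7.7000
bound on ‖Δx‖/‖x‖: κ·ε = 7.7000·1/340 = 0.0226

0.0226


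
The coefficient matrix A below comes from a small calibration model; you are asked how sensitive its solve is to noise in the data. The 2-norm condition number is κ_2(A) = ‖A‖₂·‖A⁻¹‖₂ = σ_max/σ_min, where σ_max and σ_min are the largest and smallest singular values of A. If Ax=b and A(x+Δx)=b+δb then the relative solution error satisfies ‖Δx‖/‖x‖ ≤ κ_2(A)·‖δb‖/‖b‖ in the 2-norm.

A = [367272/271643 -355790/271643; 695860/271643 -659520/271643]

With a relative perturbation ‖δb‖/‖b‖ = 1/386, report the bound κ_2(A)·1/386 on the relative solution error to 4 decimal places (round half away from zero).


AᵀA = [2142248656/255328441 -2040156720/255328441; -2040156720/255328441 1943090500/255328441]; tr = 4857716/303601, det = 1600/303601
λ_max, λ_min = (4857716/303601 ± √23595461690256/92173567201)/2 = 16, 100/303601
σ_max=√16=4, σ_min=√(100/303601)=(10/551) → κ = 220.4000
worst-case relative error ≤ 220.4000 × 1/386 = 0.5710

0.5710


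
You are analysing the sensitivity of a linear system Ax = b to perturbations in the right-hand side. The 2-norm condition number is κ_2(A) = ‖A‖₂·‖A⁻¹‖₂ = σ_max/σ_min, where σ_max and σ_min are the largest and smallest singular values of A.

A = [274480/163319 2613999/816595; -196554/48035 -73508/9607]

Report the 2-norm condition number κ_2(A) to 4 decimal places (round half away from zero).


369.5000

M = AᵀA = [77210390596/3945724225 28952938872/789144845; 28952938872/789144845 271436355529/3945724225]. tr(M)=48255605/546121, det(M)=19518724/341325625
solving λ² − 48255605/546121·λ + 19518724/341325625 = 0 gives λ = 2209/25, 8836/13653025
κ = σ_max/σ_min = (47/5)/(94/3695) = 369.5000


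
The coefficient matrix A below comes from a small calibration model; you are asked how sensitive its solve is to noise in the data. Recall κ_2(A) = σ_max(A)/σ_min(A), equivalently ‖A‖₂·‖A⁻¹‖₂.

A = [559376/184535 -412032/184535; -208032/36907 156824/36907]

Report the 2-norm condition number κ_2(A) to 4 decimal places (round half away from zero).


217.1000

AᵀA = [4826416384/117831025 -3619692288/117831025; -3619692288/117831025 2714929216/117831025]; tr = 301653824/4713241, det = 409600/4713241
char-poly roots: 64 and 6400/4713241
κ_2(A) = √(λ_max/λ_min) = √(64 / (6400/4713241)) = 217.1000


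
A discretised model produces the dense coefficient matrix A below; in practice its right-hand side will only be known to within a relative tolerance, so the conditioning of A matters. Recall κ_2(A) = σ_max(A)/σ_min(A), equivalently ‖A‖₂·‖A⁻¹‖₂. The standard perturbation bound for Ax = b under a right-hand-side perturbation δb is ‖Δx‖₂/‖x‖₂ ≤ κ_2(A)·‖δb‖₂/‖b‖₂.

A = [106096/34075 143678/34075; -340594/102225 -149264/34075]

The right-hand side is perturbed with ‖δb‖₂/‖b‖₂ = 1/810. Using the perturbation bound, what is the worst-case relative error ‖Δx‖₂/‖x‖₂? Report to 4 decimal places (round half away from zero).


M = AᵀA = [51679316/2485125 22965376/828375; 22965376/828375 10207636/276125]. tr(M)=28709608/497025, det(M)=2085136/12425625
λ_max, λ_min = (28709608/497025 ± √32963030926336/9881354025)/2 = 1444/25, 1444/497025
κ = σ_max/σ_min = (38/5)/(38/705) = 141.0000
bound on ‖Δx‖/‖x‖: κ·ε = 141.0000·1/810 = 0.1741

0.1741


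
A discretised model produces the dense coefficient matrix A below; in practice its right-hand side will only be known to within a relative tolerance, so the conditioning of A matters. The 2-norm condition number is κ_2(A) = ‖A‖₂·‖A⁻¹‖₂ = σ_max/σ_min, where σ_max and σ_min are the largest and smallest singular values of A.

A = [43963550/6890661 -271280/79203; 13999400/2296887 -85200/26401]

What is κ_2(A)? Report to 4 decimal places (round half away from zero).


349.4250

AᵀA = [4395532142500/56458036881 -781419716000/18819345627; -781419716000/18819345627 138924198400/6273115209]; tr = 19535812900/195356529, det = 16000000/195356529
char-poly roots: 100 and 160000/195356529
σ_max=√100=10, σ_min=√(160000/195356529)=(400/13977) → κ = 349.4250


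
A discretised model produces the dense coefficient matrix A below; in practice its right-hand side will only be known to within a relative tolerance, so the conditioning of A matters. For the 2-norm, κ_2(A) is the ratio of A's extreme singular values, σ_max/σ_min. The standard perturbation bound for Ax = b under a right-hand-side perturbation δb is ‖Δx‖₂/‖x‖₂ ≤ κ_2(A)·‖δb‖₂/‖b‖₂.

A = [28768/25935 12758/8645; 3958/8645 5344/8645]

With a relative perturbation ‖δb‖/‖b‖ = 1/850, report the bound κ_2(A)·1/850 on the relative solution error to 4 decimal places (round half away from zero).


AᵀA = [229252/159201 101888/53067; 101888/53067 45284/17689]; tr = 636808/159201, det = 16/159201
solving λ² − 636808/159201·λ + 16/159201 = 0 gives λ = 4, 4/159201
so κ_2 = √(4 / (4/159201)) = 399.0000
perturbation bound = 399.0000·1/850 = 0.4694

0.4694


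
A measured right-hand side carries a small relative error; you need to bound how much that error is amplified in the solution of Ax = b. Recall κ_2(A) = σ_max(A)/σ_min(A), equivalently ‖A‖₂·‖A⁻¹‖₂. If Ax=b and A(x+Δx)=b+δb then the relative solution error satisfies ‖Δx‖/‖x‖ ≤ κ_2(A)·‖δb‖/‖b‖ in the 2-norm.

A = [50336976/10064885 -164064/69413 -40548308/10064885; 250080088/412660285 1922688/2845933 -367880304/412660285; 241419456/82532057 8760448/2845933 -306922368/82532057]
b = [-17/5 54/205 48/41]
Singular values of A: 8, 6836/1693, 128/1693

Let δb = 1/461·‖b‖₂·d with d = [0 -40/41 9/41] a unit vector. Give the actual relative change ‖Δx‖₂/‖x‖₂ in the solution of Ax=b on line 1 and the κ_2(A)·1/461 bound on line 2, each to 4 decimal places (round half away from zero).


from the listed singular values, σ₁ = 8, σ_n = 128/1693
κ_2(A) = 8 / (128/1693) = 105.8125
κ_2(A)·‖δb‖/‖b‖ = 0.2295
solve Ax = b  →  x = [-0.2935 0.7249 0.0543]
2-norm of b is 3.6056; of x, 0.7839
δb = ε·‖b‖·d = [0.0000 -0.0076 0.0017]; solving A·Δx = δb gives ‖Δx‖ = 0.1034
dividing the unrounded norms, ‖Δx‖/‖x‖ = 0.1320
so the bound overstates the realised error by a factor of ≈ 1.7393 (computed from the unrounded values)

0.1320
0.2295
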